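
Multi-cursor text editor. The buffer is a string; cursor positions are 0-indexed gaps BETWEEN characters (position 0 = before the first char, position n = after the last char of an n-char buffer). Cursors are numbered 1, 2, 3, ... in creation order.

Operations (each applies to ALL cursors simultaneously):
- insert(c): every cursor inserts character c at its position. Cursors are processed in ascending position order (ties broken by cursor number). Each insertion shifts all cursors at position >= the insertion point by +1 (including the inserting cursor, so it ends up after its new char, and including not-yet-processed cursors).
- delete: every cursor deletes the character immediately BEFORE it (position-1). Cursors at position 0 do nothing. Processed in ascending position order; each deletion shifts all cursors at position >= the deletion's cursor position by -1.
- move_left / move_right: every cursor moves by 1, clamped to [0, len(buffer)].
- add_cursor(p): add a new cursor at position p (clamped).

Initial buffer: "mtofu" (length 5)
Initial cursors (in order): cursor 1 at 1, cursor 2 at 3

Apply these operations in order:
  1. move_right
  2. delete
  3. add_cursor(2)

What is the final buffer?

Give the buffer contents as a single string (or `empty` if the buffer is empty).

Answer: mou

Derivation:
After op 1 (move_right): buffer="mtofu" (len 5), cursors c1@2 c2@4, authorship .....
After op 2 (delete): buffer="mou" (len 3), cursors c1@1 c2@2, authorship ...
After op 3 (add_cursor(2)): buffer="mou" (len 3), cursors c1@1 c2@2 c3@2, authorship ...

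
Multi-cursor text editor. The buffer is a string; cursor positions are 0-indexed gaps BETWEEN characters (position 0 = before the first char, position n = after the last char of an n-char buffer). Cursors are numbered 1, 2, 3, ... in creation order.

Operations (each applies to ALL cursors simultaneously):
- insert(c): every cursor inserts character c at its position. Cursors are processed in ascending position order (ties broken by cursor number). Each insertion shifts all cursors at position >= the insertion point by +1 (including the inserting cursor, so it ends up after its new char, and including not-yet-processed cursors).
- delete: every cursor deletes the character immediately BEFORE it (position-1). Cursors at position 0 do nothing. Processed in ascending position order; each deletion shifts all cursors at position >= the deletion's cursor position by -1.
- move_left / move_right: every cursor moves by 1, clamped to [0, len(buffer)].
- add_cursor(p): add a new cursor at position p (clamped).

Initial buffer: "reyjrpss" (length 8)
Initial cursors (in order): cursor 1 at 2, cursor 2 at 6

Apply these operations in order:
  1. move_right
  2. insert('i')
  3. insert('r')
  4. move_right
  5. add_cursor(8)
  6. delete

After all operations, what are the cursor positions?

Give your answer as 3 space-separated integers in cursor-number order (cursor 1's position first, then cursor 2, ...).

Answer: 5 9 6

Derivation:
After op 1 (move_right): buffer="reyjrpss" (len 8), cursors c1@3 c2@7, authorship ........
After op 2 (insert('i')): buffer="reyijrpsis" (len 10), cursors c1@4 c2@9, authorship ...1....2.
After op 3 (insert('r')): buffer="reyirjrpsirs" (len 12), cursors c1@5 c2@11, authorship ...11....22.
After op 4 (move_right): buffer="reyirjrpsirs" (len 12), cursors c1@6 c2@12, authorship ...11....22.
After op 5 (add_cursor(8)): buffer="reyirjrpsirs" (len 12), cursors c1@6 c3@8 c2@12, authorship ...11....22.
After op 6 (delete): buffer="reyirrsir" (len 9), cursors c1@5 c3@6 c2@9, authorship ...11..22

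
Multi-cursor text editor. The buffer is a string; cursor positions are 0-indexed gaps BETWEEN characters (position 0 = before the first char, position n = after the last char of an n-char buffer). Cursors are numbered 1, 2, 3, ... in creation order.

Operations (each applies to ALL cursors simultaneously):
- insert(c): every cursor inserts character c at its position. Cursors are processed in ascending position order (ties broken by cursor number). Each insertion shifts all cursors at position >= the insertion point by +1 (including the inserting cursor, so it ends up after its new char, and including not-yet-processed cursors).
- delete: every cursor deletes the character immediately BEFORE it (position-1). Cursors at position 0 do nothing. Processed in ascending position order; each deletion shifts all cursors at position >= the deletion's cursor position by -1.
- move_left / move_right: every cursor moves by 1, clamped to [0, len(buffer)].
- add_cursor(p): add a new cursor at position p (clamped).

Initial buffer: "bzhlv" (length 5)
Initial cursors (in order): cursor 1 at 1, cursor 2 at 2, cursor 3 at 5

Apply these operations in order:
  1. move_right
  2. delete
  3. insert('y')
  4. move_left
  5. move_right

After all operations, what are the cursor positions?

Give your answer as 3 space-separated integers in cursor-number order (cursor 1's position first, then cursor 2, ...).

After op 1 (move_right): buffer="bzhlv" (len 5), cursors c1@2 c2@3 c3@5, authorship .....
After op 2 (delete): buffer="bl" (len 2), cursors c1@1 c2@1 c3@2, authorship ..
After op 3 (insert('y')): buffer="byyly" (len 5), cursors c1@3 c2@3 c3@5, authorship .12.3
After op 4 (move_left): buffer="byyly" (len 5), cursors c1@2 c2@2 c3@4, authorship .12.3
After op 5 (move_right): buffer="byyly" (len 5), cursors c1@3 c2@3 c3@5, authorship .12.3

Answer: 3 3 5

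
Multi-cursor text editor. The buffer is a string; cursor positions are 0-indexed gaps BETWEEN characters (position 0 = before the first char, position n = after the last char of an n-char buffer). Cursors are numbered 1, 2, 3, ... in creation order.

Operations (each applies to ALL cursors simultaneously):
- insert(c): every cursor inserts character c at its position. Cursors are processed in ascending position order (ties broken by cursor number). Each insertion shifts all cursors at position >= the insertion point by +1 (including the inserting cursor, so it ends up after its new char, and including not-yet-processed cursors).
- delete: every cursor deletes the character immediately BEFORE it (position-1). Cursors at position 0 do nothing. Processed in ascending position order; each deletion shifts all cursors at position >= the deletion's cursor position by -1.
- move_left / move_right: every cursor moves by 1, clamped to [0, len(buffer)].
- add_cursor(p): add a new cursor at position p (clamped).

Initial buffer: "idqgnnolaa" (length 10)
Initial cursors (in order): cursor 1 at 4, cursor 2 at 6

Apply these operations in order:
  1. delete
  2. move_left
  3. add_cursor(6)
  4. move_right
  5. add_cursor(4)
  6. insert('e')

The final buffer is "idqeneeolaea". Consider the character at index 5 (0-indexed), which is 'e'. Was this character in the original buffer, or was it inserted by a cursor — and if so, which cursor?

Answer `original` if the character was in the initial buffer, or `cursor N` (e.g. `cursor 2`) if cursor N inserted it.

Answer: cursor 2

Derivation:
After op 1 (delete): buffer="idqnolaa" (len 8), cursors c1@3 c2@4, authorship ........
After op 2 (move_left): buffer="idqnolaa" (len 8), cursors c1@2 c2@3, authorship ........
After op 3 (add_cursor(6)): buffer="idqnolaa" (len 8), cursors c1@2 c2@3 c3@6, authorship ........
After op 4 (move_right): buffer="idqnolaa" (len 8), cursors c1@3 c2@4 c3@7, authorship ........
After op 5 (add_cursor(4)): buffer="idqnolaa" (len 8), cursors c1@3 c2@4 c4@4 c3@7, authorship ........
After op 6 (insert('e')): buffer="idqeneeolaea" (len 12), cursors c1@4 c2@7 c4@7 c3@11, authorship ...1.24...3.
Authorship (.=original, N=cursor N): . . . 1 . 2 4 . . . 3 .
Index 5: author = 2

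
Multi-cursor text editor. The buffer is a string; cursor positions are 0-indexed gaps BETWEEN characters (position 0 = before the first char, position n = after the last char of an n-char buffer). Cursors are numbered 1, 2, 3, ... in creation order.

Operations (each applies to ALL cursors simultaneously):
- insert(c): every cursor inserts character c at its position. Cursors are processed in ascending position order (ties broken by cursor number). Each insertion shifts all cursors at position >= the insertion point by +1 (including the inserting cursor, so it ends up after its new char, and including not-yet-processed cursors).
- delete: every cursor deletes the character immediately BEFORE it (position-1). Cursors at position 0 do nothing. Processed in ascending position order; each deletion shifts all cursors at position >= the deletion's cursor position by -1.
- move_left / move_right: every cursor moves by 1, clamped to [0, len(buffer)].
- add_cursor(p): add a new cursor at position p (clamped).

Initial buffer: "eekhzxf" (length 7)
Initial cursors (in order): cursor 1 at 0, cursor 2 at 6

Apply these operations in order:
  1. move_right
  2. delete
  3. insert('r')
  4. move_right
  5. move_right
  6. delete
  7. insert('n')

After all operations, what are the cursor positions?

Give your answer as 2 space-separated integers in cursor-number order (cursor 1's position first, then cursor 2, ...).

After op 1 (move_right): buffer="eekhzxf" (len 7), cursors c1@1 c2@7, authorship .......
After op 2 (delete): buffer="ekhzx" (len 5), cursors c1@0 c2@5, authorship .....
After op 3 (insert('r')): buffer="rekhzxr" (len 7), cursors c1@1 c2@7, authorship 1.....2
After op 4 (move_right): buffer="rekhzxr" (len 7), cursors c1@2 c2@7, authorship 1.....2
After op 5 (move_right): buffer="rekhzxr" (len 7), cursors c1@3 c2@7, authorship 1.....2
After op 6 (delete): buffer="rehzx" (len 5), cursors c1@2 c2@5, authorship 1....
After op 7 (insert('n')): buffer="renhzxn" (len 7), cursors c1@3 c2@7, authorship 1.1...2

Answer: 3 7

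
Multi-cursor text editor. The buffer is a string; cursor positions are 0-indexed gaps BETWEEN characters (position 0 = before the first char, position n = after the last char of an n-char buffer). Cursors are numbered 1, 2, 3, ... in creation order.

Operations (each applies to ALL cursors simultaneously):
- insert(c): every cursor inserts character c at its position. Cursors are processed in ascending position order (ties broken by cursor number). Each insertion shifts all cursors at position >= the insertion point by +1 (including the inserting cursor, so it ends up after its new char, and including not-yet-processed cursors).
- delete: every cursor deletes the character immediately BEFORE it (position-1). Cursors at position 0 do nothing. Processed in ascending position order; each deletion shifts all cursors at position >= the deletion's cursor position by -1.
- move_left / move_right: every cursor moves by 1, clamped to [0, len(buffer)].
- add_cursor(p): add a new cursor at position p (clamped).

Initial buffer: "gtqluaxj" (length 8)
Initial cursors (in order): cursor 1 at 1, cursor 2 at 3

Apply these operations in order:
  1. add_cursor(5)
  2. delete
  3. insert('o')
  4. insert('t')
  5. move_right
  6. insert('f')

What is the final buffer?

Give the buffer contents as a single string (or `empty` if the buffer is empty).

Answer: ottfotlfotafxj

Derivation:
After op 1 (add_cursor(5)): buffer="gtqluaxj" (len 8), cursors c1@1 c2@3 c3@5, authorship ........
After op 2 (delete): buffer="tlaxj" (len 5), cursors c1@0 c2@1 c3@2, authorship .....
After op 3 (insert('o')): buffer="otoloaxj" (len 8), cursors c1@1 c2@3 c3@5, authorship 1.2.3...
After op 4 (insert('t')): buffer="ottotlotaxj" (len 11), cursors c1@2 c2@5 c3@8, authorship 11.22.33...
After op 5 (move_right): buffer="ottotlotaxj" (len 11), cursors c1@3 c2@6 c3@9, authorship 11.22.33...
After op 6 (insert('f')): buffer="ottfotlfotafxj" (len 14), cursors c1@4 c2@8 c3@12, authorship 11.122.233.3..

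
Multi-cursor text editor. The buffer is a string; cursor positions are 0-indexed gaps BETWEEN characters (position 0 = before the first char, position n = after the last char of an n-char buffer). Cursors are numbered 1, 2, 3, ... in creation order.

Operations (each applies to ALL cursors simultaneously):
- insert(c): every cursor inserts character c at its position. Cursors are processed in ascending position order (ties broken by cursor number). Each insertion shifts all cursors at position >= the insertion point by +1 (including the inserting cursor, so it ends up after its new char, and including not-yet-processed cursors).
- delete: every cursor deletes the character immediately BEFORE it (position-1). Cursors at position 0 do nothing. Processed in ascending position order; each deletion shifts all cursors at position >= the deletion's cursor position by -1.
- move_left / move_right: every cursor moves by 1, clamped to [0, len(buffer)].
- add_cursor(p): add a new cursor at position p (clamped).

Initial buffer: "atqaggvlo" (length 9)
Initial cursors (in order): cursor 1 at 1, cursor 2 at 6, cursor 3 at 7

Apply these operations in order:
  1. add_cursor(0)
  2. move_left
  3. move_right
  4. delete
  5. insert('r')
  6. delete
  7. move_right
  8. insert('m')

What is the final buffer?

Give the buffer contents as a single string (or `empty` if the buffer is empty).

After op 1 (add_cursor(0)): buffer="atqaggvlo" (len 9), cursors c4@0 c1@1 c2@6 c3@7, authorship .........
After op 2 (move_left): buffer="atqaggvlo" (len 9), cursors c1@0 c4@0 c2@5 c3@6, authorship .........
After op 3 (move_right): buffer="atqaggvlo" (len 9), cursors c1@1 c4@1 c2@6 c3@7, authorship .........
After op 4 (delete): buffer="tqaglo" (len 6), cursors c1@0 c4@0 c2@4 c3@4, authorship ......
After op 5 (insert('r')): buffer="rrtqagrrlo" (len 10), cursors c1@2 c4@2 c2@8 c3@8, authorship 14....23..
After op 6 (delete): buffer="tqaglo" (len 6), cursors c1@0 c4@0 c2@4 c3@4, authorship ......
After op 7 (move_right): buffer="tqaglo" (len 6), cursors c1@1 c4@1 c2@5 c3@5, authorship ......
After op 8 (insert('m')): buffer="tmmqaglmmo" (len 10), cursors c1@3 c4@3 c2@9 c3@9, authorship .14....23.

Answer: tmmqaglmmo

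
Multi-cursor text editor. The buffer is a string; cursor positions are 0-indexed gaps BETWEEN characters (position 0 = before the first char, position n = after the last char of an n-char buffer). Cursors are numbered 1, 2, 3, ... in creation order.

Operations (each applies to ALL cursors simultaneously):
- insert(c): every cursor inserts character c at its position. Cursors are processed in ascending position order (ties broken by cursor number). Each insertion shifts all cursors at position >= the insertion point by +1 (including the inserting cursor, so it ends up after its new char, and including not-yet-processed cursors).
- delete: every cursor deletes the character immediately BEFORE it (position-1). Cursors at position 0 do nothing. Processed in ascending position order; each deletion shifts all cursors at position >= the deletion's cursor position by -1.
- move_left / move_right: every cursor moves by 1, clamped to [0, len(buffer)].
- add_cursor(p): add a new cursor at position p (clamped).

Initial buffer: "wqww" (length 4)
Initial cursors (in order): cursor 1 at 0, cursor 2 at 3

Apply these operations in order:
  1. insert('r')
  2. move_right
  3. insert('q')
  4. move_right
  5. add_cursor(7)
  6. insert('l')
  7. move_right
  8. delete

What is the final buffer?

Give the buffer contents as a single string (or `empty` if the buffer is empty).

After op 1 (insert('r')): buffer="rwqwrw" (len 6), cursors c1@1 c2@5, authorship 1...2.
After op 2 (move_right): buffer="rwqwrw" (len 6), cursors c1@2 c2@6, authorship 1...2.
After op 3 (insert('q')): buffer="rwqqwrwq" (len 8), cursors c1@3 c2@8, authorship 1.1..2.2
After op 4 (move_right): buffer="rwqqwrwq" (len 8), cursors c1@4 c2@8, authorship 1.1..2.2
After op 5 (add_cursor(7)): buffer="rwqqwrwq" (len 8), cursors c1@4 c3@7 c2@8, authorship 1.1..2.2
After op 6 (insert('l')): buffer="rwqqlwrwlql" (len 11), cursors c1@5 c3@9 c2@11, authorship 1.1.1.2.322
After op 7 (move_right): buffer="rwqqlwrwlql" (len 11), cursors c1@6 c3@10 c2@11, authorship 1.1.1.2.322
After op 8 (delete): buffer="rwqqlrwl" (len 8), cursors c1@5 c2@8 c3@8, authorship 1.1.12.3

Answer: rwqqlrwl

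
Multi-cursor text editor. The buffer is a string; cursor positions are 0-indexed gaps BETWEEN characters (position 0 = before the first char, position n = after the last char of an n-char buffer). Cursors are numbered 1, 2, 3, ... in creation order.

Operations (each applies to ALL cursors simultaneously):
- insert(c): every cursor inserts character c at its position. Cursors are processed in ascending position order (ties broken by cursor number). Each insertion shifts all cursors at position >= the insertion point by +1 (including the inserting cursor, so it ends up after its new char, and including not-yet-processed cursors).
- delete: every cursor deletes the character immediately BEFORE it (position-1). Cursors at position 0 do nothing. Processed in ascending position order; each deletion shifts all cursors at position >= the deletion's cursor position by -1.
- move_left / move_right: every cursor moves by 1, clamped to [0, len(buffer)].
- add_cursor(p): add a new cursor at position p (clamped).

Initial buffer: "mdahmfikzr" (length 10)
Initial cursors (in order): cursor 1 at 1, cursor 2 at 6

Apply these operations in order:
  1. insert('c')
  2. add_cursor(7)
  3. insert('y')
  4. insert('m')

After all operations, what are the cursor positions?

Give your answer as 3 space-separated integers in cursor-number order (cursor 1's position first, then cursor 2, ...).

Answer: 4 14 11

Derivation:
After op 1 (insert('c')): buffer="mcdahmfcikzr" (len 12), cursors c1@2 c2@8, authorship .1.....2....
After op 2 (add_cursor(7)): buffer="mcdahmfcikzr" (len 12), cursors c1@2 c3@7 c2@8, authorship .1.....2....
After op 3 (insert('y')): buffer="mcydahmfycyikzr" (len 15), cursors c1@3 c3@9 c2@11, authorship .11.....322....
After op 4 (insert('m')): buffer="mcymdahmfymcymikzr" (len 18), cursors c1@4 c3@11 c2@14, authorship .111.....33222....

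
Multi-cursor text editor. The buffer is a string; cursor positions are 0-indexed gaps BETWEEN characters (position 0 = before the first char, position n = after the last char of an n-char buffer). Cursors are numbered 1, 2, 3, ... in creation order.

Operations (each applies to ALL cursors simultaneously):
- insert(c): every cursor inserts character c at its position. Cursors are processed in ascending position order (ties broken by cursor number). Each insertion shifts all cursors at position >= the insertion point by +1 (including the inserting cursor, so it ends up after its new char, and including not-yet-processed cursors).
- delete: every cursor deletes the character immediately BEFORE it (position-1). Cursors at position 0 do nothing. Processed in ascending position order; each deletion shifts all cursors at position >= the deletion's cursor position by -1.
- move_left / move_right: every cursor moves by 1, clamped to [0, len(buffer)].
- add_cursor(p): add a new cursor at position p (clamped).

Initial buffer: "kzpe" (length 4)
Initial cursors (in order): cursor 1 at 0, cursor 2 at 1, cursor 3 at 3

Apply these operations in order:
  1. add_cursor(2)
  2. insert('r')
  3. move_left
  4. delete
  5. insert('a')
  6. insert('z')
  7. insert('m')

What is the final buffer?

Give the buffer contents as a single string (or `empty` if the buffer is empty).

After op 1 (add_cursor(2)): buffer="kzpe" (len 4), cursors c1@0 c2@1 c4@2 c3@3, authorship ....
After op 2 (insert('r')): buffer="rkrzrpre" (len 8), cursors c1@1 c2@3 c4@5 c3@7, authorship 1.2.4.3.
After op 3 (move_left): buffer="rkrzrpre" (len 8), cursors c1@0 c2@2 c4@4 c3@6, authorship 1.2.4.3.
After op 4 (delete): buffer="rrrre" (len 5), cursors c1@0 c2@1 c4@2 c3@3, authorship 1243.
After op 5 (insert('a')): buffer="arararare" (len 9), cursors c1@1 c2@3 c4@5 c3@7, authorship 11224433.
After op 6 (insert('z')): buffer="azrazrazrazre" (len 13), cursors c1@2 c2@5 c4@8 c3@11, authorship 111222444333.
After op 7 (insert('m')): buffer="azmrazmrazmrazmre" (len 17), cursors c1@3 c2@7 c4@11 c3@15, authorship 1111222244443333.

Answer: azmrazmrazmrazmre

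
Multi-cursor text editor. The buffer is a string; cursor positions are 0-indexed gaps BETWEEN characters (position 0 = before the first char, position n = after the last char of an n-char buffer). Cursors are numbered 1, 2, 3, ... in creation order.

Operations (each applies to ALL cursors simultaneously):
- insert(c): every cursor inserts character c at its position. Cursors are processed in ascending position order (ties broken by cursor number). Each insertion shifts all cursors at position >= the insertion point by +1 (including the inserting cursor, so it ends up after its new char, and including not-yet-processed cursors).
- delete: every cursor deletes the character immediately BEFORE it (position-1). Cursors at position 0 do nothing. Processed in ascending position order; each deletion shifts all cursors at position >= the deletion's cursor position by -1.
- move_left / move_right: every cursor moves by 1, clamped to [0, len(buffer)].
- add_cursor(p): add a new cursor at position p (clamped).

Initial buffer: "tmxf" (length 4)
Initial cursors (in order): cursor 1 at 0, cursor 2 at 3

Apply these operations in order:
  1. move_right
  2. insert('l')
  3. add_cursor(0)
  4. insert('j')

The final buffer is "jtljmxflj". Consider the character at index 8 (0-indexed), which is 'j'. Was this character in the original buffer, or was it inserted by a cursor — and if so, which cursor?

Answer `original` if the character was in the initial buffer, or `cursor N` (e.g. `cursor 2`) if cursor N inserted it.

Answer: cursor 2

Derivation:
After op 1 (move_right): buffer="tmxf" (len 4), cursors c1@1 c2@4, authorship ....
After op 2 (insert('l')): buffer="tlmxfl" (len 6), cursors c1@2 c2@6, authorship .1...2
After op 3 (add_cursor(0)): buffer="tlmxfl" (len 6), cursors c3@0 c1@2 c2@6, authorship .1...2
After op 4 (insert('j')): buffer="jtljmxflj" (len 9), cursors c3@1 c1@4 c2@9, authorship 3.11...22
Authorship (.=original, N=cursor N): 3 . 1 1 . . . 2 2
Index 8: author = 2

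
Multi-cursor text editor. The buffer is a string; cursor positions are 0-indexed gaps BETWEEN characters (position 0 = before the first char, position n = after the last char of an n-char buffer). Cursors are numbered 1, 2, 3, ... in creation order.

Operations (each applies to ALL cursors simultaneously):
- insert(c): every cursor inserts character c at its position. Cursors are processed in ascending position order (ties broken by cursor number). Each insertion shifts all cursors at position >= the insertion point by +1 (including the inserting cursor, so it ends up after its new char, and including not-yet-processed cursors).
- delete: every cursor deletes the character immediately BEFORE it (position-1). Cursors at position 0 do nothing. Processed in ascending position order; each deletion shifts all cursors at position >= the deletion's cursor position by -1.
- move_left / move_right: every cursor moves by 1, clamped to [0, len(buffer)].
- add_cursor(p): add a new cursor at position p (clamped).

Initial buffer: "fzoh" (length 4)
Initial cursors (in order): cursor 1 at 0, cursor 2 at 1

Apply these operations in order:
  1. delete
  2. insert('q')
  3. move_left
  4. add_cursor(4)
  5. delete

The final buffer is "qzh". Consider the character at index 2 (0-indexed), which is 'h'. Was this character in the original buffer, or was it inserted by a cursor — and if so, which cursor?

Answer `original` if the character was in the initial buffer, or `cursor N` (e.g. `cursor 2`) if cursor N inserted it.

Answer: original

Derivation:
After op 1 (delete): buffer="zoh" (len 3), cursors c1@0 c2@0, authorship ...
After op 2 (insert('q')): buffer="qqzoh" (len 5), cursors c1@2 c2@2, authorship 12...
After op 3 (move_left): buffer="qqzoh" (len 5), cursors c1@1 c2@1, authorship 12...
After op 4 (add_cursor(4)): buffer="qqzoh" (len 5), cursors c1@1 c2@1 c3@4, authorship 12...
After op 5 (delete): buffer="qzh" (len 3), cursors c1@0 c2@0 c3@2, authorship 2..
Authorship (.=original, N=cursor N): 2 . .
Index 2: author = original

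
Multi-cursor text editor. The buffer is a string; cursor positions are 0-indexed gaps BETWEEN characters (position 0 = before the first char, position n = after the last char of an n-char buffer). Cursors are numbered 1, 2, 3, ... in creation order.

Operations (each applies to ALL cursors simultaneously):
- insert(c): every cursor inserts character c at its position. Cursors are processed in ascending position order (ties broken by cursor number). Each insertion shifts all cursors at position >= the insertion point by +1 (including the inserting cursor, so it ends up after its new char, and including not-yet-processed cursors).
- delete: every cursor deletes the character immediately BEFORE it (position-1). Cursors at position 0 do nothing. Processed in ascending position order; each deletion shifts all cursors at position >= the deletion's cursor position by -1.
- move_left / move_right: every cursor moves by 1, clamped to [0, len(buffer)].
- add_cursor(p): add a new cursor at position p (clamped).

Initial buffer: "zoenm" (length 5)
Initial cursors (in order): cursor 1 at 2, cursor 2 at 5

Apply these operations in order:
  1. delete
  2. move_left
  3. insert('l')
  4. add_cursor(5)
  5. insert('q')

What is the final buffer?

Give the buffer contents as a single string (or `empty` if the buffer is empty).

Answer: lqzelqnq

Derivation:
After op 1 (delete): buffer="zen" (len 3), cursors c1@1 c2@3, authorship ...
After op 2 (move_left): buffer="zen" (len 3), cursors c1@0 c2@2, authorship ...
After op 3 (insert('l')): buffer="lzeln" (len 5), cursors c1@1 c2@4, authorship 1..2.
After op 4 (add_cursor(5)): buffer="lzeln" (len 5), cursors c1@1 c2@4 c3@5, authorship 1..2.
After op 5 (insert('q')): buffer="lqzelqnq" (len 8), cursors c1@2 c2@6 c3@8, authorship 11..22.3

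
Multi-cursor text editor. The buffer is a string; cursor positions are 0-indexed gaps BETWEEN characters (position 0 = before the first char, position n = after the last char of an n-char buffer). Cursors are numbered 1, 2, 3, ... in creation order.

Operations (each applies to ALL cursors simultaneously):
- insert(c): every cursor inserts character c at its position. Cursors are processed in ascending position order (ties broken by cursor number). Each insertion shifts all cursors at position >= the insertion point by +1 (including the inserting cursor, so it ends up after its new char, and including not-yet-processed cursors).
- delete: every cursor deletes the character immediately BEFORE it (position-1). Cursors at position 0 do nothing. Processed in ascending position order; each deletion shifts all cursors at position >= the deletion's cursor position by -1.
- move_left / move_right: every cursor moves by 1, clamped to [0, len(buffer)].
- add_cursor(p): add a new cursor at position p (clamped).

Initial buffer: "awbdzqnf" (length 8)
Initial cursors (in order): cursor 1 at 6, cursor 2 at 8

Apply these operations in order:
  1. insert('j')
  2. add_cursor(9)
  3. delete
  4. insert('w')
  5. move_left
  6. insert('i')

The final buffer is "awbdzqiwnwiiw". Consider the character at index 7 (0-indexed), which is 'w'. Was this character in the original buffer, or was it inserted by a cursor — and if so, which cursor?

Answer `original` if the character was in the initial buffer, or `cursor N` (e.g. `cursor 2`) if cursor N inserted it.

Answer: cursor 1

Derivation:
After op 1 (insert('j')): buffer="awbdzqjnfj" (len 10), cursors c1@7 c2@10, authorship ......1..2
After op 2 (add_cursor(9)): buffer="awbdzqjnfj" (len 10), cursors c1@7 c3@9 c2@10, authorship ......1..2
After op 3 (delete): buffer="awbdzqn" (len 7), cursors c1@6 c2@7 c3@7, authorship .......
After op 4 (insert('w')): buffer="awbdzqwnww" (len 10), cursors c1@7 c2@10 c3@10, authorship ......1.23
After op 5 (move_left): buffer="awbdzqwnww" (len 10), cursors c1@6 c2@9 c3@9, authorship ......1.23
After op 6 (insert('i')): buffer="awbdzqiwnwiiw" (len 13), cursors c1@7 c2@12 c3@12, authorship ......11.2233
Authorship (.=original, N=cursor N): . . . . . . 1 1 . 2 2 3 3
Index 7: author = 1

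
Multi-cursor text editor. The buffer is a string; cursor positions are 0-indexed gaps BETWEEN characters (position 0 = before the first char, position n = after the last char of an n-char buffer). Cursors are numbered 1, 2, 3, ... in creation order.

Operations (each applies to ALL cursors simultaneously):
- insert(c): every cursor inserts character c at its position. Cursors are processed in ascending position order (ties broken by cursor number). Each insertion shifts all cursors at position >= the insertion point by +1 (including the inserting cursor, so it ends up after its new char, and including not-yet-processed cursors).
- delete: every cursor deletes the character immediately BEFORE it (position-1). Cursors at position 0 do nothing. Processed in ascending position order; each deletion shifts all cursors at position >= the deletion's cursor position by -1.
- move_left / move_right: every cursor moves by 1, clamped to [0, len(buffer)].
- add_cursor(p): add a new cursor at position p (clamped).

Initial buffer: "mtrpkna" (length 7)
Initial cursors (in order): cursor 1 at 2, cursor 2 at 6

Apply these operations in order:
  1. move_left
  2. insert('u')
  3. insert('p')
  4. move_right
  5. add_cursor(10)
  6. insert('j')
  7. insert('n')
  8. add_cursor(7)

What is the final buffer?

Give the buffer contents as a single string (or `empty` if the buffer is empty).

Answer: muptjnrpkupnjjnna

Derivation:
After op 1 (move_left): buffer="mtrpkna" (len 7), cursors c1@1 c2@5, authorship .......
After op 2 (insert('u')): buffer="mutrpkuna" (len 9), cursors c1@2 c2@7, authorship .1....2..
After op 3 (insert('p')): buffer="muptrpkupna" (len 11), cursors c1@3 c2@9, authorship .11....22..
After op 4 (move_right): buffer="muptrpkupna" (len 11), cursors c1@4 c2@10, authorship .11....22..
After op 5 (add_cursor(10)): buffer="muptrpkupna" (len 11), cursors c1@4 c2@10 c3@10, authorship .11....22..
After op 6 (insert('j')): buffer="muptjrpkupnjja" (len 14), cursors c1@5 c2@13 c3@13, authorship .11.1...22.23.
After op 7 (insert('n')): buffer="muptjnrpkupnjjnna" (len 17), cursors c1@6 c2@16 c3@16, authorship .11.11...22.2323.
After op 8 (add_cursor(7)): buffer="muptjnrpkupnjjnna" (len 17), cursors c1@6 c4@7 c2@16 c3@16, authorship .11.11...22.2323.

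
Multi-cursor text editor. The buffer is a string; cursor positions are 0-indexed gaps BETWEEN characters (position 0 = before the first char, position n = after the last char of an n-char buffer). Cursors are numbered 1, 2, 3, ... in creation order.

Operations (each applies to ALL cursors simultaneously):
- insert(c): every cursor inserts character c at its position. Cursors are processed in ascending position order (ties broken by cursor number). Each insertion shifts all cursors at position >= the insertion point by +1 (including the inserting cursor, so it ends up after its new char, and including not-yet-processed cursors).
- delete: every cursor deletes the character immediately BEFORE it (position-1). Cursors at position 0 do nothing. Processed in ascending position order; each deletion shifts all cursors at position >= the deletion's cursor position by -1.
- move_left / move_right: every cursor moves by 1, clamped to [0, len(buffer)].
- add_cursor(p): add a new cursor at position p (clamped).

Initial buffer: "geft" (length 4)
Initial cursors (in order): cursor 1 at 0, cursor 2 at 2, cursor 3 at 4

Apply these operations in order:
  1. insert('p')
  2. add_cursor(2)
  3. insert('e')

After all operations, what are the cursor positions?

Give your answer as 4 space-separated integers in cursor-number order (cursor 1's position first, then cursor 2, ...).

After op 1 (insert('p')): buffer="pgepftp" (len 7), cursors c1@1 c2@4 c3@7, authorship 1..2..3
After op 2 (add_cursor(2)): buffer="pgepftp" (len 7), cursors c1@1 c4@2 c2@4 c3@7, authorship 1..2..3
After op 3 (insert('e')): buffer="pegeepeftpe" (len 11), cursors c1@2 c4@4 c2@7 c3@11, authorship 11.4.22..33

Answer: 2 7 11 4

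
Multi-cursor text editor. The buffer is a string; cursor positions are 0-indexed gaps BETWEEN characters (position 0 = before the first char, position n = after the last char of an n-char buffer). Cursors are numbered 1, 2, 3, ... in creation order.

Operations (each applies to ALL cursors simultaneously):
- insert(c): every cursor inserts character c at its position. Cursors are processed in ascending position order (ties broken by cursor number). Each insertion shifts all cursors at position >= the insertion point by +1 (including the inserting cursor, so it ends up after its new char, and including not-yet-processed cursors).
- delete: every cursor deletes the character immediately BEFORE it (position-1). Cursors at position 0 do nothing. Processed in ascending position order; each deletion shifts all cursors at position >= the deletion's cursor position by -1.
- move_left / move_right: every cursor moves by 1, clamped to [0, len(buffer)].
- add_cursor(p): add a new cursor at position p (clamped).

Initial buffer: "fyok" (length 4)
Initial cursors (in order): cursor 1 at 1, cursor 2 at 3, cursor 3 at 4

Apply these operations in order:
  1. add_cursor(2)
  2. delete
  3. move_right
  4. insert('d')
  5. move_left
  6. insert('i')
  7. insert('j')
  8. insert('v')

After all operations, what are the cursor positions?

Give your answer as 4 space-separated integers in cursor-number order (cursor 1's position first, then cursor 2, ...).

After op 1 (add_cursor(2)): buffer="fyok" (len 4), cursors c1@1 c4@2 c2@3 c3@4, authorship ....
After op 2 (delete): buffer="" (len 0), cursors c1@0 c2@0 c3@0 c4@0, authorship 
After op 3 (move_right): buffer="" (len 0), cursors c1@0 c2@0 c3@0 c4@0, authorship 
After op 4 (insert('d')): buffer="dddd" (len 4), cursors c1@4 c2@4 c3@4 c4@4, authorship 1234
After op 5 (move_left): buffer="dddd" (len 4), cursors c1@3 c2@3 c3@3 c4@3, authorship 1234
After op 6 (insert('i')): buffer="dddiiiid" (len 8), cursors c1@7 c2@7 c3@7 c4@7, authorship 12312344
After op 7 (insert('j')): buffer="dddiiiijjjjd" (len 12), cursors c1@11 c2@11 c3@11 c4@11, authorship 123123412344
After op 8 (insert('v')): buffer="dddiiiijjjjvvvvd" (len 16), cursors c1@15 c2@15 c3@15 c4@15, authorship 1231234123412344

Answer: 15 15 15 15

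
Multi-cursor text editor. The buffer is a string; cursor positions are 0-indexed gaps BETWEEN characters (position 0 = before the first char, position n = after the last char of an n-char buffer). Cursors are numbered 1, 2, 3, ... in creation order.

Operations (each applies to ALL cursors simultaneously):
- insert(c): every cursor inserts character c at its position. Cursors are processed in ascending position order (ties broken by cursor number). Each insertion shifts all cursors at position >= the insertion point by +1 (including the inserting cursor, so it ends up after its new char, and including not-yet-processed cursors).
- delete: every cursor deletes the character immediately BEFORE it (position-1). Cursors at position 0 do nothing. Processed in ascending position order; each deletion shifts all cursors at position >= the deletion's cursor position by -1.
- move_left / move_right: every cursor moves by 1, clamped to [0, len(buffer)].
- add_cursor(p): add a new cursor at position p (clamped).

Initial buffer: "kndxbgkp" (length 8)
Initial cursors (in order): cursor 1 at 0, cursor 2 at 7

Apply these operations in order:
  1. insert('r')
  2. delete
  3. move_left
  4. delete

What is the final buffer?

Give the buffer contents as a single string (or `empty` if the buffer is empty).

After op 1 (insert('r')): buffer="rkndxbgkrp" (len 10), cursors c1@1 c2@9, authorship 1.......2.
After op 2 (delete): buffer="kndxbgkp" (len 8), cursors c1@0 c2@7, authorship ........
After op 3 (move_left): buffer="kndxbgkp" (len 8), cursors c1@0 c2@6, authorship ........
After op 4 (delete): buffer="kndxbkp" (len 7), cursors c1@0 c2@5, authorship .......

Answer: kndxbkp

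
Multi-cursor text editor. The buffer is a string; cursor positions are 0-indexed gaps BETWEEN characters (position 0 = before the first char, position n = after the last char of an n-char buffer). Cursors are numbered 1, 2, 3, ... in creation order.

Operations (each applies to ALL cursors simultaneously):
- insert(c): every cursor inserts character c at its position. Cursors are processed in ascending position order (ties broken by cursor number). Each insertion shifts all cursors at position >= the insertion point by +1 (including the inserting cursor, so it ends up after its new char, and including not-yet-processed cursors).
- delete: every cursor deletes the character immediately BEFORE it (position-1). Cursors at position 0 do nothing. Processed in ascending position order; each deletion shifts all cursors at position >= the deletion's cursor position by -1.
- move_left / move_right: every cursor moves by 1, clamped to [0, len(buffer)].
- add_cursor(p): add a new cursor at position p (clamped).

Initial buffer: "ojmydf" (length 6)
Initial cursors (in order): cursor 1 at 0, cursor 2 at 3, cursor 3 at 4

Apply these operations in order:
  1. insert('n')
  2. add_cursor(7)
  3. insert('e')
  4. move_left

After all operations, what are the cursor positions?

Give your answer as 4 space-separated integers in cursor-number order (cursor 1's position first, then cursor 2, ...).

After op 1 (insert('n')): buffer="nojmnyndf" (len 9), cursors c1@1 c2@5 c3@7, authorship 1...2.3..
After op 2 (add_cursor(7)): buffer="nojmnyndf" (len 9), cursors c1@1 c2@5 c3@7 c4@7, authorship 1...2.3..
After op 3 (insert('e')): buffer="neojmneyneedf" (len 13), cursors c1@2 c2@7 c3@11 c4@11, authorship 11...22.334..
After op 4 (move_left): buffer="neojmneyneedf" (len 13), cursors c1@1 c2@6 c3@10 c4@10, authorship 11...22.334..

Answer: 1 6 10 10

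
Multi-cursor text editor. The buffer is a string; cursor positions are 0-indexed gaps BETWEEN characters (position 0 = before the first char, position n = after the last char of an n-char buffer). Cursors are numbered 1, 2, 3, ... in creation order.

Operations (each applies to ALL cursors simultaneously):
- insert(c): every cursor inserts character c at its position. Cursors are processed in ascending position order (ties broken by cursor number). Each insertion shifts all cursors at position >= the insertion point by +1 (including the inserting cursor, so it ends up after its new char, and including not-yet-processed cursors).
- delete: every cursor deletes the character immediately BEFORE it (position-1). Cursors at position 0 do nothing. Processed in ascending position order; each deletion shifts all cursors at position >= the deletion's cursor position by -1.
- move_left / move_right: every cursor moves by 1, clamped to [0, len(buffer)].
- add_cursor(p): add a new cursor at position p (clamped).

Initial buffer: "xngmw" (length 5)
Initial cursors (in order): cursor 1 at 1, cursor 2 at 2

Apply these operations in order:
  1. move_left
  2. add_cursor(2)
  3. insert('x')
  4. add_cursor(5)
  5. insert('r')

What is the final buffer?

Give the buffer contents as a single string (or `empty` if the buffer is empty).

After op 1 (move_left): buffer="xngmw" (len 5), cursors c1@0 c2@1, authorship .....
After op 2 (add_cursor(2)): buffer="xngmw" (len 5), cursors c1@0 c2@1 c3@2, authorship .....
After op 3 (insert('x')): buffer="xxxnxgmw" (len 8), cursors c1@1 c2@3 c3@5, authorship 1.2.3...
After op 4 (add_cursor(5)): buffer="xxxnxgmw" (len 8), cursors c1@1 c2@3 c3@5 c4@5, authorship 1.2.3...
After op 5 (insert('r')): buffer="xrxxrnxrrgmw" (len 12), cursors c1@2 c2@5 c3@9 c4@9, authorship 11.22.334...

Answer: xrxxrnxrrgmw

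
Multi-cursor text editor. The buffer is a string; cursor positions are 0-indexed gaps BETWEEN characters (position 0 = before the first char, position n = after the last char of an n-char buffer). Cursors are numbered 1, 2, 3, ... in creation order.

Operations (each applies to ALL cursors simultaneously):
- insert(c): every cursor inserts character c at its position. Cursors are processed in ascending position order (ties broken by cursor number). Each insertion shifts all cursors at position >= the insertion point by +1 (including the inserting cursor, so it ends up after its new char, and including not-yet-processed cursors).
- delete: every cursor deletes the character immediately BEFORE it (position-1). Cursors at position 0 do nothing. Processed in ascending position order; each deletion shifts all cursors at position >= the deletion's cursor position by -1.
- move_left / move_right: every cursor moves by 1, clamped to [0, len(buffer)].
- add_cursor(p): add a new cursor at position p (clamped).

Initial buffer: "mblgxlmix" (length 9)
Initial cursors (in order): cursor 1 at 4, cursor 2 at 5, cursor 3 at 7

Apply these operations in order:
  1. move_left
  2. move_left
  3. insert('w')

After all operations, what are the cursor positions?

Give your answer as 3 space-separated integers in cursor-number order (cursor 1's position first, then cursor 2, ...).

After op 1 (move_left): buffer="mblgxlmix" (len 9), cursors c1@3 c2@4 c3@6, authorship .........
After op 2 (move_left): buffer="mblgxlmix" (len 9), cursors c1@2 c2@3 c3@5, authorship .........
After op 3 (insert('w')): buffer="mbwlwgxwlmix" (len 12), cursors c1@3 c2@5 c3@8, authorship ..1.2..3....

Answer: 3 5 8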